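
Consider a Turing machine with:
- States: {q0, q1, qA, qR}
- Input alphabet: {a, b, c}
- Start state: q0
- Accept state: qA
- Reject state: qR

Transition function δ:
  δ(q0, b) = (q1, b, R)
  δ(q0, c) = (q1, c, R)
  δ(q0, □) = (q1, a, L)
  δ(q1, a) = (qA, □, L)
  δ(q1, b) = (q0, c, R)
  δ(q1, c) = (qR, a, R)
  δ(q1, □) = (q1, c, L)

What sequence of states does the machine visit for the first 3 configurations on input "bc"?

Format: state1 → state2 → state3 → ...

Execution trace:
Initial: [q0]bc
Step 1: δ(q0, b) = (q1, b, R) → b[q1]c
Step 2: δ(q1, c) = (qR, a, R) → ba[qR]□

The machine reaches the reject state qR and halts.

State sequence: q0 → q1 → qR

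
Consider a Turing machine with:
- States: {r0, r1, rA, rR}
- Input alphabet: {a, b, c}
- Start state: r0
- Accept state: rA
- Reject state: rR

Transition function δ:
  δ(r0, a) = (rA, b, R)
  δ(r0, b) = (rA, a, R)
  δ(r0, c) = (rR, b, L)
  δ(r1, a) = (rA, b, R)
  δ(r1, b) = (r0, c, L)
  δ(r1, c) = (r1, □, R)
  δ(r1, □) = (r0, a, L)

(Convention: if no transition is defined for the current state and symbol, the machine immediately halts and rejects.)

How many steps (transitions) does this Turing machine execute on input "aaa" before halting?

Execution trace:
Initial: [r0]aaa
Step 1: δ(r0, a) = (rA, b, R) → b[rA]aa

The machine reaches the accept state rA and halts.

The machine executed 1 step before halting.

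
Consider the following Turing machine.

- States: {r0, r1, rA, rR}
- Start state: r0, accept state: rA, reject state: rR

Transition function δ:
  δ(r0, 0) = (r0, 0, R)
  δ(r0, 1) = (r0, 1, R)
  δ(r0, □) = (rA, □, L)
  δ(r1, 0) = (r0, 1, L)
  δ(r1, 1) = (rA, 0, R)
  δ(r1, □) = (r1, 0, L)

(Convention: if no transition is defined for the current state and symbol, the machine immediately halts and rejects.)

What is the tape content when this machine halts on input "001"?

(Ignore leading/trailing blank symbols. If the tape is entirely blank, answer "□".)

Execution trace:
Initial: [r0]001
Step 1: δ(r0, 0) = (r0, 0, R) → 0[r0]01
Step 2: δ(r0, 0) = (r0, 0, R) → 00[r0]1
Step 3: δ(r0, 1) = (r0, 1, R) → 001[r0]□
Step 4: δ(r0, □) = (rA, □, L) → 00[rA]1□

The machine reaches the accept state rA and halts.

Final tape (ignoring leading/trailing blanks): 001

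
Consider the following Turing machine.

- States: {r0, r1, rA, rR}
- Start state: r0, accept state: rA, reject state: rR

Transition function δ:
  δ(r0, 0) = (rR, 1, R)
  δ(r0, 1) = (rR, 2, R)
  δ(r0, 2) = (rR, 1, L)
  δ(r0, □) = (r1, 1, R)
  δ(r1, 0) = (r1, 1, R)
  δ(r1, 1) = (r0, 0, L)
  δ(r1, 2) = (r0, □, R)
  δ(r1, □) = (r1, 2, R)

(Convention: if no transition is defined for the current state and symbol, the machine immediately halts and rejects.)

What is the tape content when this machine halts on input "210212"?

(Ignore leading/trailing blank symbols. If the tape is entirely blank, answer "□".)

Execution trace:
Initial: [r0]210212
Step 1: δ(r0, 2) = (rR, 1, L) → [rR]□110212

The machine reaches the reject state rR and halts.

Final tape (ignoring leading/trailing blanks): 110212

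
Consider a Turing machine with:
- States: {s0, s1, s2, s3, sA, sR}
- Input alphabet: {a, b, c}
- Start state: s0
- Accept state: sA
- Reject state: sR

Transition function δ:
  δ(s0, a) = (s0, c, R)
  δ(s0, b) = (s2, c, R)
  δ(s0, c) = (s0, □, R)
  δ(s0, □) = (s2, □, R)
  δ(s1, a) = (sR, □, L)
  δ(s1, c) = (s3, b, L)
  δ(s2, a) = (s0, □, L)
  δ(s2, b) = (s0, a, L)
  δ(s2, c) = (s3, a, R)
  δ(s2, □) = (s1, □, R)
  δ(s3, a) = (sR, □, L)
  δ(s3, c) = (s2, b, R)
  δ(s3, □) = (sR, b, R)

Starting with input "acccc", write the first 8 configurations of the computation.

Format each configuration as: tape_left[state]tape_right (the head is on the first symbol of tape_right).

Transitions applied:
Step 1: δ(s0, a) = (s0, c, R)
Step 2: δ(s0, c) = (s0, □, R)
Step 3: δ(s0, c) = (s0, □, R)
Step 4: δ(s0, c) = (s0, □, R)
Step 5: δ(s0, c) = (s0, □, R)
Step 6: δ(s0, □) = (s2, □, R)
Step 7: δ(s2, □) = (s1, □, R)

The first 8 configurations are:
[s0]acccc ⊢ c[s0]cccc ⊢ c□[s0]ccc ⊢ c□□[s0]cc ⊢ c□□□[s0]c ⊢ c□□□□[s0]□ ⊢ c□□□□□[s2]□ ⊢ c□□□□□□[s1]□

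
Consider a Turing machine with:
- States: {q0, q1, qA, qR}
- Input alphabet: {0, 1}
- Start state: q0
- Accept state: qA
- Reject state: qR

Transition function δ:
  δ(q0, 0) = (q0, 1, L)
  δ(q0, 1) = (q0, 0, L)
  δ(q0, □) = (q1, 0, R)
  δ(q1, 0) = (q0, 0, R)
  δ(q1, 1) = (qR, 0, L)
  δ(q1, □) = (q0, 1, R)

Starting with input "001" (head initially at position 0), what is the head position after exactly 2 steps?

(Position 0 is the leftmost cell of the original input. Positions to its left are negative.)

Execution trace (head position shown):
Step 0: [q0]001  (head at position 0)
Step 1: move left → [q0]□101  (head at position -1)
Step 2: move right → 0[q1]101  (head at position 0)

After 2 steps, the head is at position 0.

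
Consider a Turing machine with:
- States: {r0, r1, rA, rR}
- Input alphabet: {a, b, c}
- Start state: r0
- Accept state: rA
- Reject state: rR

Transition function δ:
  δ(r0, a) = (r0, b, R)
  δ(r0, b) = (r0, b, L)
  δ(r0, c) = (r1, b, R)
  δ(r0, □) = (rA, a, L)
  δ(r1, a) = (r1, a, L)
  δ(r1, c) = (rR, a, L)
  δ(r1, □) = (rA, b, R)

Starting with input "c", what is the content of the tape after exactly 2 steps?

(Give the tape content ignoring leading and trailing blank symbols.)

Execution trace:
Initial: [r0]c
Step 1: δ(r0, c) = (r1, b, R) → b[r1]□
Step 2: δ(r1, □) = (rA, b, R) → bb[rA]□

The machine reaches the accept state rA and halts.

After 2 steps, the tape (ignoring leading/trailing blanks) is: bb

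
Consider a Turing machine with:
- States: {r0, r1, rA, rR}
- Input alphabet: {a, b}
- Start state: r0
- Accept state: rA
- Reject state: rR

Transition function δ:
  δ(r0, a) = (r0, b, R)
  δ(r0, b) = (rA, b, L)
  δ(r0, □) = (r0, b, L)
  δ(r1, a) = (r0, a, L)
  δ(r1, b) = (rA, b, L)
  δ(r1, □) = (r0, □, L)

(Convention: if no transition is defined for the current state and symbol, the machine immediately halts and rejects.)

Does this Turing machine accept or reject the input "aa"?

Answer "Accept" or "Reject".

Execution trace:
Initial: [r0]aa
Step 1: δ(r0, a) = (r0, b, R) → b[r0]a
Step 2: δ(r0, a) = (r0, b, R) → bb[r0]□
Step 3: δ(r0, □) = (r0, b, L) → b[r0]bb
Step 4: δ(r0, b) = (rA, b, L) → [rA]bbb

The machine reaches the accept state rA and halts.

Answer: Accept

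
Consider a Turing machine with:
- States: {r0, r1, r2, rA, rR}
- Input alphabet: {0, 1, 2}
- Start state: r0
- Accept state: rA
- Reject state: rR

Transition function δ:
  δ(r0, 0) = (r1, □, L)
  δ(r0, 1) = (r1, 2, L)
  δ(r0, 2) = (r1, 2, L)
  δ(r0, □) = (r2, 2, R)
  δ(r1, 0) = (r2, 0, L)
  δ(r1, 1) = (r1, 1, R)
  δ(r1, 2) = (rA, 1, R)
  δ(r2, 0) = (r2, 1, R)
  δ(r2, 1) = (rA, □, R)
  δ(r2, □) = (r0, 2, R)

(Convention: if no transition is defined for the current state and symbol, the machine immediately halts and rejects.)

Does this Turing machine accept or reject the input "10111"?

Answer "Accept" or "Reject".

Execution trace:
Initial: [r0]10111
Step 1: δ(r0, 1) = (r1, 2, L) → [r1]□20111

No transition is defined for δ(r1, □). By convention the machine halts and rejects.

Answer: Reject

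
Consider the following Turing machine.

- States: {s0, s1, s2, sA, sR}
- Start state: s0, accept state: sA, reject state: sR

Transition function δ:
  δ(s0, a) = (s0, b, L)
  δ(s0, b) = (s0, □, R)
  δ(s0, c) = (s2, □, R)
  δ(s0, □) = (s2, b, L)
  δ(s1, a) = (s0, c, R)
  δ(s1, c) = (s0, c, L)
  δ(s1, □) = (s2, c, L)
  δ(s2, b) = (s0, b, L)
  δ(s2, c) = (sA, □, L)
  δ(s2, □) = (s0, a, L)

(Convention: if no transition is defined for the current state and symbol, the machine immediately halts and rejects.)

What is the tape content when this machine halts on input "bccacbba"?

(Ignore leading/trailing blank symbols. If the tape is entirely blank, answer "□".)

Execution trace:
Initial: [s0]bccacbba
Step 1: δ(s0, b) = (s0, □, R) → □[s0]ccacbba
Step 2: δ(s0, c) = (s2, □, R) → □□[s2]cacbba
Step 3: δ(s2, c) = (sA, □, L) → □[sA]□□acbba

The machine reaches the accept state sA and halts.

Final tape (ignoring leading/trailing blanks): acbba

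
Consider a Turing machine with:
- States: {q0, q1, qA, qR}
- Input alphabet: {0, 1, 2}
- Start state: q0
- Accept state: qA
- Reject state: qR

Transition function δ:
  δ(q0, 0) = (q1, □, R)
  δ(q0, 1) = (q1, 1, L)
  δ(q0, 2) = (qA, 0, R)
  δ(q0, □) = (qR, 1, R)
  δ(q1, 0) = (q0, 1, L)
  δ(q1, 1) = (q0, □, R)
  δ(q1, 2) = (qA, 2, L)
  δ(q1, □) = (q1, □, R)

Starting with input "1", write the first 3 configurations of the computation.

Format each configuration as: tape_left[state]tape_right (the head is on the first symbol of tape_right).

Transitions applied:
Step 1: δ(q0, 1) = (q1, 1, L)
Step 2: δ(q1, □) = (q1, □, R)

The first 3 configurations are:
[q0]1 ⊢ [q1]□1 ⊢ □[q1]1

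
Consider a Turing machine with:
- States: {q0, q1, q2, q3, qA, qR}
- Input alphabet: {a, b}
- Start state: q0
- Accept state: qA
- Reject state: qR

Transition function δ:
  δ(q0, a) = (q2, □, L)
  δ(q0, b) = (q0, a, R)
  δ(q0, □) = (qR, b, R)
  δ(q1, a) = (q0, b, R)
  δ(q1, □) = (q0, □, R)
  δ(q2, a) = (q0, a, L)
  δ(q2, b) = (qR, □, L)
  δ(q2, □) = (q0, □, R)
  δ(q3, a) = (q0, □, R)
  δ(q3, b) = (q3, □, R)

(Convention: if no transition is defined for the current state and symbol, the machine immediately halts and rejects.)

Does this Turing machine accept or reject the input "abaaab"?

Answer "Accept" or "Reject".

Execution trace:
Initial: [q0]abaaab
Step 1: δ(q0, a) = (q2, □, L) → [q2]□□baaab
Step 2: δ(q2, □) = (q0, □, R) → □[q0]□baaab
Step 3: δ(q0, □) = (qR, b, R) → □b[qR]baaab

The machine reaches the reject state qR and halts.

Answer: Reject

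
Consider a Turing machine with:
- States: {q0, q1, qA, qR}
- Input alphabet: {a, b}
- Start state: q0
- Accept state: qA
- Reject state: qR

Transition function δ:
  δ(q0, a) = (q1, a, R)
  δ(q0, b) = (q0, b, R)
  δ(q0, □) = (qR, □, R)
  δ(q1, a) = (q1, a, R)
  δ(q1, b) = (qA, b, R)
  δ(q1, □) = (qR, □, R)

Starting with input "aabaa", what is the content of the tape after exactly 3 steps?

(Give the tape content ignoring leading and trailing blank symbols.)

Execution trace:
Initial: [q0]aabaa
Step 1: δ(q0, a) = (q1, a, R) → a[q1]abaa
Step 2: δ(q1, a) = (q1, a, R) → aa[q1]baa
Step 3: δ(q1, b) = (qA, b, R) → aab[qA]aa

The machine reaches the accept state qA and halts.

After 3 steps, the tape (ignoring leading/trailing blanks) is: aabaa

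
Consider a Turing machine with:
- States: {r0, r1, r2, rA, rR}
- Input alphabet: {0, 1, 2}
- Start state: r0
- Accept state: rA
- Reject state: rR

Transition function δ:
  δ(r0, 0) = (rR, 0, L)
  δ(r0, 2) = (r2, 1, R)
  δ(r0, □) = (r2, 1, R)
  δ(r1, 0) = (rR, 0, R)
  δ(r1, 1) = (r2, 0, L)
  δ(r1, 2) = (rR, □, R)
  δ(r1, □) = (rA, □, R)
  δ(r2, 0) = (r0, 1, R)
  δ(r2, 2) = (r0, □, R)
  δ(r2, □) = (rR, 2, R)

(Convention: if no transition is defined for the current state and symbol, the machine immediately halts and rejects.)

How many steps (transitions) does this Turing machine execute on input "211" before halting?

Execution trace:
Initial: [r0]211
Step 1: δ(r0, 2) = (r2, 1, R) → 1[r2]11

No transition is defined for δ(r2, 1). By convention the machine halts and rejects.

The machine executed 1 step before halting.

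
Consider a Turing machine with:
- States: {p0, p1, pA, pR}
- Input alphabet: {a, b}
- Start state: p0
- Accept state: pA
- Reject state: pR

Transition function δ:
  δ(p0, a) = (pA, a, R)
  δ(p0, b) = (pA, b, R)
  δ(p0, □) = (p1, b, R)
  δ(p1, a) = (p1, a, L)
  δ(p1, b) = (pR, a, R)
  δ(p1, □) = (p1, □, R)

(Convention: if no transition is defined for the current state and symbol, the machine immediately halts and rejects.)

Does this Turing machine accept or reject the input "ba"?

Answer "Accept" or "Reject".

Execution trace:
Initial: [p0]ba
Step 1: δ(p0, b) = (pA, b, R) → b[pA]a

The machine reaches the accept state pA and halts.

Answer: Accept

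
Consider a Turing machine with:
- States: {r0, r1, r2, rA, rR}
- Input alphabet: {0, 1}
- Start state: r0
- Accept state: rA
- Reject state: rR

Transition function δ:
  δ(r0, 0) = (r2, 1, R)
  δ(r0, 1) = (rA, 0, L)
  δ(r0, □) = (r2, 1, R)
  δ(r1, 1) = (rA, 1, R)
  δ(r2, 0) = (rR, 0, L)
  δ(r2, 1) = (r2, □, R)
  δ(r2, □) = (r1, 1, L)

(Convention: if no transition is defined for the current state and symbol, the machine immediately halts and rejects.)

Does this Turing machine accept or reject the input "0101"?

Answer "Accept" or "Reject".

Execution trace:
Initial: [r0]0101
Step 1: δ(r0, 0) = (r2, 1, R) → 1[r2]101
Step 2: δ(r2, 1) = (r2, □, R) → 1□[r2]01
Step 3: δ(r2, 0) = (rR, 0, L) → 1[rR]□01

The machine reaches the reject state rR and halts.

Answer: Reject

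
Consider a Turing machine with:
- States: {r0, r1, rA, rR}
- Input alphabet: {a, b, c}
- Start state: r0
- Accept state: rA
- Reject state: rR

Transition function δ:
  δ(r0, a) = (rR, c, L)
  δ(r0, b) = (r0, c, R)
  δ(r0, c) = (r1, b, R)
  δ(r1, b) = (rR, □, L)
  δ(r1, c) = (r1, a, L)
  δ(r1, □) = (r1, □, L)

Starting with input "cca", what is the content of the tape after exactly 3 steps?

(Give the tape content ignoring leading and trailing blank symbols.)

Execution trace:
Initial: [r0]cca
Step 1: δ(r0, c) = (r1, b, R) → b[r1]ca
Step 2: δ(r1, c) = (r1, a, L) → [r1]baa
Step 3: δ(r1, b) = (rR, □, L) → [rR]□□aa

The machine reaches the reject state rR and halts.

After 3 steps, the tape (ignoring leading/trailing blanks) is: aa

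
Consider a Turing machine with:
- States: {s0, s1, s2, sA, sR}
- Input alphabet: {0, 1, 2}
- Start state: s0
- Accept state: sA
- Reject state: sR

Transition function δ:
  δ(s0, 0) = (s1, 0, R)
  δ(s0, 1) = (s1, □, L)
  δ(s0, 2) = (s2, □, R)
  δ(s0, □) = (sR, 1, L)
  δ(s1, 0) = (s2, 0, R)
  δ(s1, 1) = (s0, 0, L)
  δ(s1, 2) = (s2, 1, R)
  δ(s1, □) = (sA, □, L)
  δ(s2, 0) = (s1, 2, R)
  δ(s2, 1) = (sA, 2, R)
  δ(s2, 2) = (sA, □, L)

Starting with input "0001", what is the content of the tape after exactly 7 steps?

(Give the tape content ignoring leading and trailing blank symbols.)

Execution trace:
Initial: [s0]0001
Step 1: δ(s0, 0) = (s1, 0, R) → 0[s1]001
Step 2: δ(s1, 0) = (s2, 0, R) → 00[s2]01
Step 3: δ(s2, 0) = (s1, 2, R) → 002[s1]1
Step 4: δ(s1, 1) = (s0, 0, L) → 00[s0]20
Step 5: δ(s0, 2) = (s2, □, R) → 00□[s2]0
Step 6: δ(s2, 0) = (s1, 2, R) → 00□2[s1]□
Step 7: δ(s1, □) = (sA, □, L) → 00□[sA]2□

The machine reaches the accept state sA and halts.

After 7 steps, the tape (ignoring leading/trailing blanks) is: 00□2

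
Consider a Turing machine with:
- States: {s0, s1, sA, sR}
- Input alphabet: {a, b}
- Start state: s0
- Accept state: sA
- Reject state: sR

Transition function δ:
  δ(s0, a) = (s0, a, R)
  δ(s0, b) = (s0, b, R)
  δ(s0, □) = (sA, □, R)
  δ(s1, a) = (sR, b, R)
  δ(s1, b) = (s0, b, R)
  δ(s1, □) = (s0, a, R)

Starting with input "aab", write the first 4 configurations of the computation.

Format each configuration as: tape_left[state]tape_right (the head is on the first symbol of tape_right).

Transitions applied:
Step 1: δ(s0, a) = (s0, a, R)
Step 2: δ(s0, a) = (s0, a, R)
Step 3: δ(s0, b) = (s0, b, R)

The first 4 configurations are:
[s0]aab ⊢ a[s0]ab ⊢ aa[s0]b ⊢ aab[s0]□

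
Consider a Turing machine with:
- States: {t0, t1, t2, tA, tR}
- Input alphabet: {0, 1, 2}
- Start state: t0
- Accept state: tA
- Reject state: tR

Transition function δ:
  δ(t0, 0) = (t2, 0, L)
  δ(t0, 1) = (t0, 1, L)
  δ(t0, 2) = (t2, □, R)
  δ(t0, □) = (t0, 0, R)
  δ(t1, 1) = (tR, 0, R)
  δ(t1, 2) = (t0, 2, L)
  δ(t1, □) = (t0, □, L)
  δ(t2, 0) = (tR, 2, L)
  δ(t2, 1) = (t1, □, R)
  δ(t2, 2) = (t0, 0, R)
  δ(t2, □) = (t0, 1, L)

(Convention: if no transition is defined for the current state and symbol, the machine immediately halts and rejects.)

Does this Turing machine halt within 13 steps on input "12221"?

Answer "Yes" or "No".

Execution trace:
Initial: [t0]12221
Step 1: δ(t0, 1) = (t0, 1, L) → [t0]□12221
Step 2: δ(t0, □) = (t0, 0, R) → 0[t0]12221
Step 3: δ(t0, 1) = (t0, 1, L) → [t0]012221
Step 4: δ(t0, 0) = (t2, 0, L) → [t2]□012221
Step 5: δ(t2, □) = (t0, 1, L) → [t0]□1012221
Step 6: δ(t0, □) = (t0, 0, R) → 0[t0]1012221
Step 7: δ(t0, 1) = (t0, 1, L) → [t0]01012221
Step 8: δ(t0, 0) = (t2, 0, L) → [t2]□01012221
Step 9: δ(t2, □) = (t0, 1, L) → [t0]□101012221
Step 10: δ(t0, □) = (t0, 0, R) → 0[t0]101012221
Step 11: δ(t0, 1) = (t0, 1, L) → [t0]0101012221
Step 12: δ(t0, 0) = (t2, 0, L) → [t2]□0101012221
Step 13: δ(t2, □) = (t0, 1, L) → [t0]□10101012221

The machine has not reached a halting state after 13 steps.
The machine did not halt within the 13-step bound.

Answer: No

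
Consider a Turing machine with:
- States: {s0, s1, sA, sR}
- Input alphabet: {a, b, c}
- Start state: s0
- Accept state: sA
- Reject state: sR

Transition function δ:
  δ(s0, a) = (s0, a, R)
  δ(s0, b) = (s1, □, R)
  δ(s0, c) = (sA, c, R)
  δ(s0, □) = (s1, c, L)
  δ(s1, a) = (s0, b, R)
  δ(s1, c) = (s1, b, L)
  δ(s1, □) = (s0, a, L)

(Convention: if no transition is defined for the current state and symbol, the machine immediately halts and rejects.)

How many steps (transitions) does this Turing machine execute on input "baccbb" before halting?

Execution trace:
Initial: [s0]baccbb
Step 1: δ(s0, b) = (s1, □, R) → □[s1]accbb
Step 2: δ(s1, a) = (s0, b, R) → □b[s0]ccbb
Step 3: δ(s0, c) = (sA, c, R) → □bc[sA]cbb

The machine reaches the accept state sA and halts.

The machine executed 3 steps before halting.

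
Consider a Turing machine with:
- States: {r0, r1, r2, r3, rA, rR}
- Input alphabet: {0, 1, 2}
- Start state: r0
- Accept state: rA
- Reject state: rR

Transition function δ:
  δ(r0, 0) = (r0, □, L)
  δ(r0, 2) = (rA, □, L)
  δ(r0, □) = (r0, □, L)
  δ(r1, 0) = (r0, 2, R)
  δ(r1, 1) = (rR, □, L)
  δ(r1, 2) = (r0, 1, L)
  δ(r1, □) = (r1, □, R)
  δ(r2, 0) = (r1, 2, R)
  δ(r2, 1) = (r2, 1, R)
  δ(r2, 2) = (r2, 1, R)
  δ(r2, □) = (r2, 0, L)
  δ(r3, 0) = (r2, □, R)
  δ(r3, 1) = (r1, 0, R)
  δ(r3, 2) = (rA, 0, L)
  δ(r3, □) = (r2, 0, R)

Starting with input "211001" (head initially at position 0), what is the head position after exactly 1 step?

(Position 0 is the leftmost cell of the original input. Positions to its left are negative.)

Execution trace (head position shown):
Step 0: [r0]211001  (head at position 0)
Step 1: move left → [rA]□□11001  (head at position -1)

After 1 step, the head is at position -1.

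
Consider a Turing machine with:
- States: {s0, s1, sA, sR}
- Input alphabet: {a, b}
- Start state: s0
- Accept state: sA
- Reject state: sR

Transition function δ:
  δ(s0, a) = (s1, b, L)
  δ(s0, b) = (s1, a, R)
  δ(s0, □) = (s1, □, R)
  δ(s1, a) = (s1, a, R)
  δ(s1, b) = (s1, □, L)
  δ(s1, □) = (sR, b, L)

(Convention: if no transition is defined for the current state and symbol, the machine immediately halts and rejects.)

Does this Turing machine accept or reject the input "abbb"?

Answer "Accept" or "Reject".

Execution trace:
Initial: [s0]abbb
Step 1: δ(s0, a) = (s1, b, L) → [s1]□bbbb
Step 2: δ(s1, □) = (sR, b, L) → [sR]□bbbbb

The machine reaches the reject state sR and halts.

Answer: Reject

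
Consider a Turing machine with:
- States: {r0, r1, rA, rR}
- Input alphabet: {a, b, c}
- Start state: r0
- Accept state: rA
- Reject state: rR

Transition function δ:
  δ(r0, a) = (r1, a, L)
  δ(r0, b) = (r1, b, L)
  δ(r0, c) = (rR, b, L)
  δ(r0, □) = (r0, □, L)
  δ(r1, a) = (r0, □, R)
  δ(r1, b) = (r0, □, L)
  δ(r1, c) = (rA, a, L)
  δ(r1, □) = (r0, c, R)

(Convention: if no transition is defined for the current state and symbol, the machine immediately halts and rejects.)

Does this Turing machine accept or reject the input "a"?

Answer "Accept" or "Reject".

Execution trace:
Initial: [r0]a
Step 1: δ(r0, a) = (r1, a, L) → [r1]□a
Step 2: δ(r1, □) = (r0, c, R) → c[r0]a
Step 3: δ(r0, a) = (r1, a, L) → [r1]ca
Step 4: δ(r1, c) = (rA, a, L) → [rA]□aa

The machine reaches the accept state rA and halts.

Answer: Accept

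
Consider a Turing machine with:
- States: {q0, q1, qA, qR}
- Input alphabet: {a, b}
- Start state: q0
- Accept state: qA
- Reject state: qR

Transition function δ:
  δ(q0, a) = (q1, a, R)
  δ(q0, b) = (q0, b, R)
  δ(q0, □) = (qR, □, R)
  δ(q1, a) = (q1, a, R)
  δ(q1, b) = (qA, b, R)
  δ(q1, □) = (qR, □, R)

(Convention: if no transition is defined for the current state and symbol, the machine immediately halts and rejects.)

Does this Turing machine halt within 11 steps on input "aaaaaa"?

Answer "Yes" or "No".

Execution trace:
Initial: [q0]aaaaaa
Step 1: δ(q0, a) = (q1, a, R) → a[q1]aaaaa
Step 2: δ(q1, a) = (q1, a, R) → aa[q1]aaaa
Step 3: δ(q1, a) = (q1, a, R) → aaa[q1]aaa
Step 4: δ(q1, a) = (q1, a, R) → aaaa[q1]aa
Step 5: δ(q1, a) = (q1, a, R) → aaaaa[q1]a
Step 6: δ(q1, a) = (q1, a, R) → aaaaaa[q1]□
Step 7: δ(q1, □) = (qR, □, R) → aaaaaa□[qR]□

The machine reaches the reject state qR and halts.
The machine halted after 7 steps (within the 11-step bound).

Answer: Yes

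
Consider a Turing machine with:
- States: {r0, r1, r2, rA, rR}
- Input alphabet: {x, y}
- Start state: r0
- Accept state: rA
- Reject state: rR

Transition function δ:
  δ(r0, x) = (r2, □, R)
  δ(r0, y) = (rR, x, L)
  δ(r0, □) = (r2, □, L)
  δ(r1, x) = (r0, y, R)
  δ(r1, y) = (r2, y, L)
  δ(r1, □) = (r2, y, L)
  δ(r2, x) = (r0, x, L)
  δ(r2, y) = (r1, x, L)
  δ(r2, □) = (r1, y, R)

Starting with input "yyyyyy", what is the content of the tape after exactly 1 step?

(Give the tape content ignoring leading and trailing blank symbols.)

Execution trace:
Initial: [r0]yyyyyy
Step 1: δ(r0, y) = (rR, x, L) → [rR]□xyyyyy

The machine reaches the reject state rR and halts.

After 1 step, the tape (ignoring leading/trailing blanks) is: xyyyyy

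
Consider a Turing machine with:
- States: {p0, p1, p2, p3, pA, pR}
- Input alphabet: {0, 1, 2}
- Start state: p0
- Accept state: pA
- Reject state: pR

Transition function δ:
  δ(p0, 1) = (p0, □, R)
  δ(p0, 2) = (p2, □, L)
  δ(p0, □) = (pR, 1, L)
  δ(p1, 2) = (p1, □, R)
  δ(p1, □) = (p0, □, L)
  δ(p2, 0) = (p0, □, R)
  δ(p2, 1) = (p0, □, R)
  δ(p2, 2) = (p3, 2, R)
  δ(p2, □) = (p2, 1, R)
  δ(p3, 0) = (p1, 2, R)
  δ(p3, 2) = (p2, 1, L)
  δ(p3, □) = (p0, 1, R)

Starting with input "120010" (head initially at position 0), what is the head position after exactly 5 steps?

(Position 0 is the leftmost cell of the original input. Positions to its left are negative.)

Execution trace (head position shown):
Step 0: [p0]120010  (head at position 0)
Step 1: move right → □[p0]20010  (head at position 1)
Step 2: move left → [p2]□□0010  (head at position 0)
Step 3: move right → 1[p2]□0010  (head at position 1)
Step 4: move right → 11[p2]0010  (head at position 2)
Step 5: move right → 11□[p0]010  (head at position 3)

After 5 steps, the head is at position 3.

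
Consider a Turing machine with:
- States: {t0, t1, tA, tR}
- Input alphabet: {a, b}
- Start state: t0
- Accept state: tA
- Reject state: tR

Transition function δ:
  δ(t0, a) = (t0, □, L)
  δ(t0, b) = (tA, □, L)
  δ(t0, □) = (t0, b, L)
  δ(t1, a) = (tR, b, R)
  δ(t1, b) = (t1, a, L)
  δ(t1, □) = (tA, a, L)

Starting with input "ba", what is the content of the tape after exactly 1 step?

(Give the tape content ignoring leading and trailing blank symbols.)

Execution trace:
Initial: [t0]ba
Step 1: δ(t0, b) = (tA, □, L) → [tA]□□a

The machine reaches the accept state tA and halts.

After 1 step, the tape (ignoring leading/trailing blanks) is: a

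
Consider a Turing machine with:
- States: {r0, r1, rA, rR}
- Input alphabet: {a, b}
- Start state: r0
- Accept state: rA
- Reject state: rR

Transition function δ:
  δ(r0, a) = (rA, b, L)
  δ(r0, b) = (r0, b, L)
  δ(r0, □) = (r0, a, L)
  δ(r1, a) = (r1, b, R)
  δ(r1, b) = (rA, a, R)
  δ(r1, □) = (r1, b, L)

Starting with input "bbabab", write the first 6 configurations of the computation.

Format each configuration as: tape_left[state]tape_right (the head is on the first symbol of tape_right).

Transitions applied:
Step 1: δ(r0, b) = (r0, b, L)
Step 2: δ(r0, □) = (r0, a, L)
Step 3: δ(r0, □) = (r0, a, L)
Step 4: δ(r0, □) = (r0, a, L)
Step 5: δ(r0, □) = (r0, a, L)

The first 6 configurations are:
[r0]bbabab ⊢ [r0]□bbabab ⊢ [r0]□abbabab ⊢ [r0]□aabbabab ⊢ [r0]□aaabbabab ⊢ [r0]□aaaabbabab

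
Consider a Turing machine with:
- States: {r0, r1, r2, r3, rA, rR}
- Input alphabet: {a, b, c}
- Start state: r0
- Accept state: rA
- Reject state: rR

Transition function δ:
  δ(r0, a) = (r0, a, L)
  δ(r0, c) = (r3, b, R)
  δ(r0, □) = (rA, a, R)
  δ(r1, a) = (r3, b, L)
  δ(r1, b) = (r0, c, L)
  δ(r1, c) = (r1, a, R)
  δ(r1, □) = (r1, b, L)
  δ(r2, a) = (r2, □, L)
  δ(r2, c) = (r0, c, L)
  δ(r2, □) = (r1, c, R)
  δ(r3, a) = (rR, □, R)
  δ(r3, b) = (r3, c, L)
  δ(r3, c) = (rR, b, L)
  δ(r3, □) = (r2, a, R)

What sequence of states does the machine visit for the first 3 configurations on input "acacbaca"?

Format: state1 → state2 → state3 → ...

Execution trace:
Initial: [r0]acacbaca
Step 1: δ(r0, a) = (r0, a, L) → [r0]□acacbaca
Step 2: δ(r0, □) = (rA, a, R) → a[rA]acacbaca

The machine reaches the accept state rA and halts.

State sequence: r0 → r0 → rA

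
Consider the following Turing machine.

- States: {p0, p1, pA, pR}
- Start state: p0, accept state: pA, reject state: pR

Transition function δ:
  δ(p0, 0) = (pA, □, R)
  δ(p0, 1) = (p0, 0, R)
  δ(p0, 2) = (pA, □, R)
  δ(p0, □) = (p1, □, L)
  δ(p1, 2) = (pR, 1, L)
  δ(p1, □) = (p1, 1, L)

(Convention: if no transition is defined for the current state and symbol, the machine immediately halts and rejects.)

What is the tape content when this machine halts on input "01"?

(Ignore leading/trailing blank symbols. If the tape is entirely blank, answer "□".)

Execution trace:
Initial: [p0]01
Step 1: δ(p0, 0) = (pA, □, R) → □[pA]1

The machine reaches the accept state pA and halts.

Final tape (ignoring leading/trailing blanks): 1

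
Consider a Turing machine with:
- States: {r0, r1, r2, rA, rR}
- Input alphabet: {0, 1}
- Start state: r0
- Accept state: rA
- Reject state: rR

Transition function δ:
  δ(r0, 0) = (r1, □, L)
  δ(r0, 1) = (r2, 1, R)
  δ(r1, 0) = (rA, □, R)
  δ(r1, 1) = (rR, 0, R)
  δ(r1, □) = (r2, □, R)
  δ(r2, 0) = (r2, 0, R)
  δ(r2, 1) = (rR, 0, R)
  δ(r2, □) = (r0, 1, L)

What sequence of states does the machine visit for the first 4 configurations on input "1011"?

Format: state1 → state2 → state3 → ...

Execution trace:
Initial: [r0]1011
Step 1: δ(r0, 1) = (r2, 1, R) → 1[r2]011
Step 2: δ(r2, 0) = (r2, 0, R) → 10[r2]11
Step 3: δ(r2, 1) = (rR, 0, R) → 100[rR]1

The machine reaches the reject state rR and halts.

State sequence: r0 → r2 → r2 → rR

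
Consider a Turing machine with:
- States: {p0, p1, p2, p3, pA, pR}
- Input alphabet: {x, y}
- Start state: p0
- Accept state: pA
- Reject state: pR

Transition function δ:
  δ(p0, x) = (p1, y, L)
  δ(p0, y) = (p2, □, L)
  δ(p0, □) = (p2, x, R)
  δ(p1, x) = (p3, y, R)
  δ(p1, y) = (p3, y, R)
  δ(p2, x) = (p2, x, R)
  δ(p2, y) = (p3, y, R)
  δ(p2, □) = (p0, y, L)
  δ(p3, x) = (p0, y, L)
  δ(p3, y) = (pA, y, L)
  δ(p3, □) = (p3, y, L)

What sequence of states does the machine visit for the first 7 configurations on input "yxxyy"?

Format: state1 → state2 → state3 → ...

Execution trace:
Initial: [p0]yxxyy
Step 1: δ(p0, y) = (p2, □, L) → [p2]□□xxyy
Step 2: δ(p2, □) = (p0, y, L) → [p0]□y□xxyy
Step 3: δ(p0, □) = (p2, x, R) → x[p2]y□xxyy
Step 4: δ(p2, y) = (p3, y, R) → xy[p3]□xxyy
Step 5: δ(p3, □) = (p3, y, L) → x[p3]yyxxyy
Step 6: δ(p3, y) = (pA, y, L) → [pA]xyyxxyy

The machine reaches the accept state pA and halts.

State sequence: p0 → p2 → p0 → p2 → p3 → p3 → pA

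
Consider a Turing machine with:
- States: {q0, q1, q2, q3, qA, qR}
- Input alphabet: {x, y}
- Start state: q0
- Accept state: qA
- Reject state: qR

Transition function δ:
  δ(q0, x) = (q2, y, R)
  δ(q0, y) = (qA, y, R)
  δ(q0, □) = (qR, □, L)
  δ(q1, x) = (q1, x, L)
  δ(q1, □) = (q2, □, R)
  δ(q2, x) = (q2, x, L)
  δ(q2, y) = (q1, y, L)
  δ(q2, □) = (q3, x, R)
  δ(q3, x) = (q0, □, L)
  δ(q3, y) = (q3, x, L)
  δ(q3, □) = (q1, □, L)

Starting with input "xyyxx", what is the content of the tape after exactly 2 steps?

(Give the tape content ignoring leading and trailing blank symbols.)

Execution trace:
Initial: [q0]xyyxx
Step 1: δ(q0, x) = (q2, y, R) → y[q2]yyxx
Step 2: δ(q2, y) = (q1, y, L) → [q1]yyyxx

No transition is defined for δ(q1, y). By convention the machine halts and rejects.

After 2 steps, the tape (ignoring leading/trailing blanks) is: yyyxx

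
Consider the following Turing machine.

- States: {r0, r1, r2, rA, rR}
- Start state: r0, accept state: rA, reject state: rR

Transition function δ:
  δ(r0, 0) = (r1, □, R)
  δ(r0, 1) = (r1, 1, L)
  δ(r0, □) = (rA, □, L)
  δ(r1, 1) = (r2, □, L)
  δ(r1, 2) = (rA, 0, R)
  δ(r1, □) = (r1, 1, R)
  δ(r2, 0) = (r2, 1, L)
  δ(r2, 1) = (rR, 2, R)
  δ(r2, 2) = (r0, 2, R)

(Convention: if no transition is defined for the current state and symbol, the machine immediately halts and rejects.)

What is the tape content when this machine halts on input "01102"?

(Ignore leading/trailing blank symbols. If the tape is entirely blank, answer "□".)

Execution trace:
Initial: [r0]01102
Step 1: δ(r0, 0) = (r1, □, R) → □[r1]1102
Step 2: δ(r1, 1) = (r2, □, L) → [r2]□□102

No transition is defined for δ(r2, □). By convention the machine halts and rejects.

Final tape (ignoring leading/trailing blanks): 102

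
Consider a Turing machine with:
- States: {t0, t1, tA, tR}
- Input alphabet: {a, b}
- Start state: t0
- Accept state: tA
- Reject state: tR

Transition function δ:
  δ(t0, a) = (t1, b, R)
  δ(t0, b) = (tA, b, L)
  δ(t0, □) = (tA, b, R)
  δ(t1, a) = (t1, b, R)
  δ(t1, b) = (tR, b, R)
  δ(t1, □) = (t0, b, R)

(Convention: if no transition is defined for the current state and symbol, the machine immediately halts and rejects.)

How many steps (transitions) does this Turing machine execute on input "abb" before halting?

Execution trace:
Initial: [t0]abb
Step 1: δ(t0, a) = (t1, b, R) → b[t1]bb
Step 2: δ(t1, b) = (tR, b, R) → bb[tR]b

The machine reaches the reject state tR and halts.

The machine executed 2 steps before halting.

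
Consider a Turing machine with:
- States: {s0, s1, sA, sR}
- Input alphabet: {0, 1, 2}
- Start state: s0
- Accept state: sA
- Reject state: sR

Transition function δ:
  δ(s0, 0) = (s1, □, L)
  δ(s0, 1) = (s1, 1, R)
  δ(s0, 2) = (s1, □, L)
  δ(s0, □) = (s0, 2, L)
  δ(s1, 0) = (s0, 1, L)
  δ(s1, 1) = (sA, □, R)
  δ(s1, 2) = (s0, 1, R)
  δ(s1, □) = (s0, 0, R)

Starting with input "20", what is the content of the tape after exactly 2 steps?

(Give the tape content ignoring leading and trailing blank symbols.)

Execution trace:
Initial: [s0]20
Step 1: δ(s0, 2) = (s1, □, L) → [s1]□□0
Step 2: δ(s1, □) = (s0, 0, R) → 0[s0]□0

After 2 steps, the tape (ignoring leading/trailing blanks) is: 0□0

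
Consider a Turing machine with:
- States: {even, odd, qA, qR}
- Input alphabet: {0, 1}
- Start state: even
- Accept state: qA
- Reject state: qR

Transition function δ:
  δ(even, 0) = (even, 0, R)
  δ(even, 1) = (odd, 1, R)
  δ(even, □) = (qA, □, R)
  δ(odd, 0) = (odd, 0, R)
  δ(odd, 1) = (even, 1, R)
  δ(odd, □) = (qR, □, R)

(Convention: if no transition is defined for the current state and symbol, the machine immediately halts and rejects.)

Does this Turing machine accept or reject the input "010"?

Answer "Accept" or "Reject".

Execution trace:
Initial: [even]010
Step 1: δ(even, 0) = (even, 0, R) → 0[even]10
Step 2: δ(even, 1) = (odd, 1, R) → 01[odd]0
Step 3: δ(odd, 0) = (odd, 0, R) → 010[odd]□
Step 4: δ(odd, □) = (qR, □, R) → 010□[qR]□

The machine reaches the reject state qR and halts.

Answer: Reject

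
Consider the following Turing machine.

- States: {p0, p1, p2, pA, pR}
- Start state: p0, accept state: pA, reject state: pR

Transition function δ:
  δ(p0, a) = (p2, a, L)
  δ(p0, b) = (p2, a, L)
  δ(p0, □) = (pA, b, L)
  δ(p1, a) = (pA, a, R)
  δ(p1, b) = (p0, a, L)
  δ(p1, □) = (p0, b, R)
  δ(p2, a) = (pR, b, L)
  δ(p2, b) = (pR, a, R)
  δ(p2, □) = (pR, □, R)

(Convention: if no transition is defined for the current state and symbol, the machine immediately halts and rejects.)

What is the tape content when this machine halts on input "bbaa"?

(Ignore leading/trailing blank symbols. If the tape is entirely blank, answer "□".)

Execution trace:
Initial: [p0]bbaa
Step 1: δ(p0, b) = (p2, a, L) → [p2]□abaa
Step 2: δ(p2, □) = (pR, □, R) → □[pR]abaa

The machine reaches the reject state pR and halts.

Final tape (ignoring leading/trailing blanks): abaa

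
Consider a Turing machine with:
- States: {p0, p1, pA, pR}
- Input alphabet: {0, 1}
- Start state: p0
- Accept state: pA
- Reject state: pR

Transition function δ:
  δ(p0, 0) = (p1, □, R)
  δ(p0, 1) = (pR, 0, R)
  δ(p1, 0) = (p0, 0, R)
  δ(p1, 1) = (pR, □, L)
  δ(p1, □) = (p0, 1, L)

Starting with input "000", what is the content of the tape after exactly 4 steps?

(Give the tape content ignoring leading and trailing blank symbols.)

Execution trace:
Initial: [p0]000
Step 1: δ(p0, 0) = (p1, □, R) → □[p1]00
Step 2: δ(p1, 0) = (p0, 0, R) → □0[p0]0
Step 3: δ(p0, 0) = (p1, □, R) → □0□[p1]□
Step 4: δ(p1, □) = (p0, 1, L) → □0[p0]□1

No transition is defined for δ(p0, □). By convention the machine halts and rejects.

After 4 steps, the tape (ignoring leading/trailing blanks) is: 0□1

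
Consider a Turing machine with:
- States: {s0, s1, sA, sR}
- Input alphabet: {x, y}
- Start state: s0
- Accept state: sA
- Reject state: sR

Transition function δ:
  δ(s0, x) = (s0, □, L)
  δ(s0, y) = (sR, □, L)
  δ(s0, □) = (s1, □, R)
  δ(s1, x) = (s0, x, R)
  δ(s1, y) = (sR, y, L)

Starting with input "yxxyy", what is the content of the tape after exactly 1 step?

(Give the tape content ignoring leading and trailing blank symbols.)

Execution trace:
Initial: [s0]yxxyy
Step 1: δ(s0, y) = (sR, □, L) → [sR]□□xxyy

The machine reaches the reject state sR and halts.

After 1 step, the tape (ignoring leading/trailing blanks) is: xxyy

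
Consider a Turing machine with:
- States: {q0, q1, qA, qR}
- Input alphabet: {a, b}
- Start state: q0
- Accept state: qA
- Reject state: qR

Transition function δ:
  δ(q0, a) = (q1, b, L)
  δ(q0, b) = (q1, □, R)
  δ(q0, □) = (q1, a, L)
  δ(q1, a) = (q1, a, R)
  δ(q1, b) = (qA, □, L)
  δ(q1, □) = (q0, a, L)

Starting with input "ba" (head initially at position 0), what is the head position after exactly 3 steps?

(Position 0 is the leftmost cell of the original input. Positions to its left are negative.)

Execution trace (head position shown):
Step 0: [q0]ba  (head at position 0)
Step 1: move right → □[q1]a  (head at position 1)
Step 2: move right → □a[q1]□  (head at position 2)
Step 3: move left → □[q0]aa  (head at position 1)

After 3 steps, the head is at position 1.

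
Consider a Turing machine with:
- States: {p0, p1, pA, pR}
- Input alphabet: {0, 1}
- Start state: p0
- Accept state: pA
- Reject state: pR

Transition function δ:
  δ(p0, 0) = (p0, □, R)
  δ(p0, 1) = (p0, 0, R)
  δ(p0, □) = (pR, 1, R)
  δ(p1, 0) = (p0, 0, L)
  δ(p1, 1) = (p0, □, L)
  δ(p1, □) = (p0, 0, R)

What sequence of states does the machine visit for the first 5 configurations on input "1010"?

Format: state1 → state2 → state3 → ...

Execution trace:
Initial: [p0]1010
Step 1: δ(p0, 1) = (p0, 0, R) → 0[p0]010
Step 2: δ(p0, 0) = (p0, □, R) → 0□[p0]10
Step 3: δ(p0, 1) = (p0, 0, R) → 0□0[p0]0
Step 4: δ(p0, 0) = (p0, □, R) → 0□0□[p0]□

State sequence: p0 → p0 → p0 → p0 → p0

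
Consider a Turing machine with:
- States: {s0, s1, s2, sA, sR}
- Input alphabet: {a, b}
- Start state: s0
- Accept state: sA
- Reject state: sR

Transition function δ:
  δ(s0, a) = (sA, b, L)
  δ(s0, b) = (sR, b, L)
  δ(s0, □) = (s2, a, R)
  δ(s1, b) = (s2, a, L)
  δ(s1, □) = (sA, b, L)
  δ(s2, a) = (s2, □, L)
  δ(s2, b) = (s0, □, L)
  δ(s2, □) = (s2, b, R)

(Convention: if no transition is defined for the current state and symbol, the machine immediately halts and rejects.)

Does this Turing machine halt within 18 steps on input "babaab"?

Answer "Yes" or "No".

Execution trace:
Initial: [s0]babaab
Step 1: δ(s0, b) = (sR, b, L) → [sR]□babaab

The machine reaches the reject state sR and halts.
The machine halted after 1 step (within the 18-step bound).

Answer: Yes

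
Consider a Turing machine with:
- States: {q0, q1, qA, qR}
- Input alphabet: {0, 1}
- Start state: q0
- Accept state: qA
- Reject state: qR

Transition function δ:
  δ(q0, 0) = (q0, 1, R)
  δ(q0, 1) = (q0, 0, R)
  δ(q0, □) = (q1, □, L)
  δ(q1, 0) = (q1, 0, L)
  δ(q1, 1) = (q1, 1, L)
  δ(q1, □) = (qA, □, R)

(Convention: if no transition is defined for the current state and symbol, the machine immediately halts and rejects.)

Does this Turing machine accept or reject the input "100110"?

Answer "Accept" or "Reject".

Execution trace:
Initial: [q0]100110
Step 1: δ(q0, 1) = (q0, 0, R) → 0[q0]00110
Step 2: δ(q0, 0) = (q0, 1, R) → 01[q0]0110
Step 3: δ(q0, 0) = (q0, 1, R) → 011[q0]110
Step 4: δ(q0, 1) = (q0, 0, R) → 0110[q0]10
Step 5: δ(q0, 1) = (q0, 0, R) → 01100[q0]0
Step 6: δ(q0, 0) = (q0, 1, R) → 011001[q0]□
Step 7: δ(q0, □) = (q1, □, L) → 01100[q1]1□
Step 8: δ(q1, 1) = (q1, 1, L) → 0110[q1]01□
Step 9: δ(q1, 0) = (q1, 0, L) → 011[q1]001□
Step 10: δ(q1, 0) = (q1, 0, L) → 01[q1]1001□
Step 11: δ(q1, 1) = (q1, 1, L) → 0[q1]11001□
Step 12: δ(q1, 1) = (q1, 1, L) → [q1]011001□
Step 13: δ(q1, 0) = (q1, 0, L) → [q1]□011001□
Step 14: δ(q1, □) = (qA, □, R) → □[qA]011001□

The machine reaches the accept state qA and halts.

Answer: Accept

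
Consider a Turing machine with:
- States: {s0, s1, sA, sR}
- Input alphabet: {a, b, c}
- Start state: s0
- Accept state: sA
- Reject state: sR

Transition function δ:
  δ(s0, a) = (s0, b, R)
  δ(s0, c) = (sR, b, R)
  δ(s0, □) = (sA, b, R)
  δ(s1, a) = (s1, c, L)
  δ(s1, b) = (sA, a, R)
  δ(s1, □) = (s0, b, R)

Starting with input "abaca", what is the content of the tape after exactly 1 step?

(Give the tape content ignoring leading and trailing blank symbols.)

Execution trace:
Initial: [s0]abaca
Step 1: δ(s0, a) = (s0, b, R) → b[s0]baca

No transition is defined for δ(s0, b). By convention the machine halts and rejects.

After 1 step, the tape (ignoring leading/trailing blanks) is: bbaca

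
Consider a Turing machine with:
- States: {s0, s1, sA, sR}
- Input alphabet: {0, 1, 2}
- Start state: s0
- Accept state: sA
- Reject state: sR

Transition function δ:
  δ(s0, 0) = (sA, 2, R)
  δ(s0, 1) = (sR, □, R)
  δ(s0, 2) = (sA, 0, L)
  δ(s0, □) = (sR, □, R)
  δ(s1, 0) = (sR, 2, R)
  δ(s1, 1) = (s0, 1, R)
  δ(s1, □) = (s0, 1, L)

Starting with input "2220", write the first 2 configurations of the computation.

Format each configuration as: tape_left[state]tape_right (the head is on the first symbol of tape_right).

Transitions applied:
Step 1: δ(s0, 2) = (sA, 0, L)

The first 2 configurations are:
[s0]2220 ⊢ [sA]□0220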